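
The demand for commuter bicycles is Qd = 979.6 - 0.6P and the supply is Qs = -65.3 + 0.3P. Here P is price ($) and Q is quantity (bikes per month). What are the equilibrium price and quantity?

P* = 1161, Q* = 283

Set Qd = Qs: 979.6 - 0.6P = -65.3 + 0.3P, so 1044.9 = 0.9P and P* = 1161.
Substitute back: Q* = 979.6 - 0.6(1161) = 283.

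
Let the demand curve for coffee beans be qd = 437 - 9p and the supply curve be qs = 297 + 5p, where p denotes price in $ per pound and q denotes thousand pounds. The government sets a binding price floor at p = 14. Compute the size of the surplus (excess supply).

At p = 14: qd = 311 and qs = 367.
Surplus = qs - qd = 367 - 311 = 56.

Surplus = 56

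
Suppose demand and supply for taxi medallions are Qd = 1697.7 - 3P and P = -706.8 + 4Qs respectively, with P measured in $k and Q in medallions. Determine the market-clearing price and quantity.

P* = 468, Q* = 293.7

Solving each curve for Q: Qs = 176.7 + 0.25P.
The market clears where 1697.7 - 3P = 176.7 + 0.25P. Rearranging, 3.25P = 1521, hence P* = 468.
Then Q* = 1697.7 - 3(468) = 293.7.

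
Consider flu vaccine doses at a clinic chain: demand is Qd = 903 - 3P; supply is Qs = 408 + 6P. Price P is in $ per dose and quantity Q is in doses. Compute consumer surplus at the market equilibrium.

Consumer surplus = 90774

At equilibrium Qd = Qs, so 903 - 3P = 408 + 6P; collecting terms, 495 = 9P and P* = 55.
From the demand curve, Q* = 903 - 3(55) = 738.
Demand choke price (Qd = 0): P = 903/3 = 301. Consumer surplus = ½ × (301 - 55) × 738 = 90774.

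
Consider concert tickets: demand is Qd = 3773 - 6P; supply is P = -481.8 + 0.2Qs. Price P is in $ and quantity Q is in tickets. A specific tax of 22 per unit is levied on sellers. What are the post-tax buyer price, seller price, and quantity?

P_b = 134, P_s = 112, Q = 2969

Inverting to quantity form: Qs = 2409 + 5P.
The tax drives a wedge P_b - P_s = 22. Substituting P_s = P_b - 22 into supply: Qs = 2299 + 5P_b.
Set Qd = Qs: 3773 - 6P_b = 2299 + 5P_b, so 1474 = 11P_b and P_b = 134.
Then P_s = 134 - 22 = 112 and Q = 3773 - 6(134) = 2969.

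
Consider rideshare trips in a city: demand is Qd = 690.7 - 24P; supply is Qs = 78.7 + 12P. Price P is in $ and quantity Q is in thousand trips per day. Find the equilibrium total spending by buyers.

Total spending by buyers = 4805.9

Equating demand and supply, 690.7 - 24P = 78.7 + 12P gives 36P = 612, so P* = 17.
From the demand curve, Q* = 690.7 - 24(17) = 282.7.
Total spending by buyers = P* × Q* = 17 × 282.7 = 4805.9.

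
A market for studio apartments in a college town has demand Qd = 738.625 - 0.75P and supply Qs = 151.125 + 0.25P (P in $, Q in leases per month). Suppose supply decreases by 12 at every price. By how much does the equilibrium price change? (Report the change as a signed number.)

ΔP = 12

Set Qd = Qs: 738.625 - 0.75P = 151.125 + 0.25P, so 587.5 = P and P* = 587.5.
Substitute back: Q* = 738.625 - 0.75(587.5) = 298.
After the shift, supply is Qs = 139.125 + 0.25P.
The new intersection has 599.5 = P, i.e. P = 599.5, Q = 289.
ΔP = 599.5 - 587.5 = 12.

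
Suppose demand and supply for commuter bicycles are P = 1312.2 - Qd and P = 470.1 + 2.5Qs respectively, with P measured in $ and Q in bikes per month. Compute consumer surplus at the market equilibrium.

Rewriting in direct form: Qd = 1312.2 - P and Qs = -188.04 + 0.4P.
At equilibrium Qd = Qs, so 1312.2 - P = -188.04 + 0.4P; collecting terms, 1500.24 = 1.4P and P* = 1071.6.
From the demand curve, Q* = 1312.2 - 1071.6 = 240.6.
Demand choke price (Qd = 0): P = 1312.2. Consumer surplus = ½ × (1312.2 - 1071.6) × 240.6 = 28944.18.

Consumer surplus = 28944.18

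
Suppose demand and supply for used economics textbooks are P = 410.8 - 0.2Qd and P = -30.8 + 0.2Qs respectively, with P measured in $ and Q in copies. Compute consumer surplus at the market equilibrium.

Solving each curve for Q: Qd = 2054 - 5P and Qs = 154 + 5P.
Set Qd = Qs: 2054 - 5P = 154 + 5P, so 1900 = 10P and P* = 190.
Substitute back: Q* = 2054 - 5(190) = 1104.
Demand choke price (Qd = 0): P = 2054/5 = 410.8. Consumer surplus = ½ × (410.8 - 190) × 1104 = 121881.6.

Consumer surplus = 121881.6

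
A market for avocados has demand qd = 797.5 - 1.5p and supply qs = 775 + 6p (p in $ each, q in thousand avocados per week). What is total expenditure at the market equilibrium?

At equilibrium qd = qs, so 797.5 - 1.5p = 775 + 6p; collecting terms, 22.5 = 7.5p and p* = 3.
From the demand curve, q* = 797.5 - 1.5(3) = 793.
Total expenditure = p* × q* = 3 × 793 = 2379.

Total expenditure = 2379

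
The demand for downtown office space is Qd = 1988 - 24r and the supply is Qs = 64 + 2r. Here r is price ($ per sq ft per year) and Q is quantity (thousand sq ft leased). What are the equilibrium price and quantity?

The market clears where 1988 - 24r = 64 + 2r. Rearranging, 26r = 1924, hence r* = 74.
Substitute back: Q* = 1988 - 24(74) = 212.

r* = 74, Q* = 212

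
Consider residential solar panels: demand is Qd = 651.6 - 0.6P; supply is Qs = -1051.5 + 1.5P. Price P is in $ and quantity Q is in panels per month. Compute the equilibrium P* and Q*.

Set Qd = Qs: 651.6 - 0.6P = -1051.5 + 1.5P, so 1703.1 = 2.1P and P* = 811.
From the demand curve, Q* = 651.6 - 0.6(811) = 165.

P* = 811, Q* = 165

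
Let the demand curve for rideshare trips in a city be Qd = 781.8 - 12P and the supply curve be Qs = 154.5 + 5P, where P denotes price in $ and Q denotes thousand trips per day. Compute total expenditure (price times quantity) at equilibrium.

Equating demand and supply, 781.8 - 12P = 154.5 + 5P gives 17P = 627.3, so P* = 36.9.
Plugging P* into demand: Q* = 781.8 - 12(36.9) = 339.
Total expenditure = P* × Q* = 36.9 × 339 = 12509.1.

Total expenditure = 12509.1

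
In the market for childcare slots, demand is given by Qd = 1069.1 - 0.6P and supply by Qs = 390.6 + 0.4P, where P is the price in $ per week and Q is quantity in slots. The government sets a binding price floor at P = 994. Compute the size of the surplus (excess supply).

Surplus = 315.5

At P = 994: Qd = 472.7 and Qs = 788.2.
Surplus = Qs - Qd = 788.2 - 472.7 = 315.5.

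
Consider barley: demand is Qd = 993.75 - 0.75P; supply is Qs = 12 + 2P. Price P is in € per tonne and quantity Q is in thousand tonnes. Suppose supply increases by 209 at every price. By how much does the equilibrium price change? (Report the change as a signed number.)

ΔP = -76

Equating demand and supply, 993.75 - 0.75P = 12 + 2P gives 2.75P = 981.75, so P* = 357.
From the demand curve, Q* = 993.75 - 0.75(357) = 726.
After the shift, supply is Qs = 221 + 2P.
Re-solving, 2.75P = 772.75 gives P = 281 and Q = 783.
ΔP = 281 - 357 = -76.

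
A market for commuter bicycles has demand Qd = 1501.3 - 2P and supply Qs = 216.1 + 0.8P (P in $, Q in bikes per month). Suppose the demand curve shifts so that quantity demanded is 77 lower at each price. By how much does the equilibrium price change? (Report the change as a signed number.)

At equilibrium Qd = Qs, so 1501.3 - 2P = 216.1 + 0.8P; collecting terms, 1285.2 = 2.8P and P* = 459.
From the demand curve, Q* = 1501.3 - 2(459) = 583.3.
After the shift, demand is Qd = 1424.3 - 2P.
The new intersection has 1208.2 = 2.8P, i.e. P = 431.5, Q = 561.3.
ΔP = 431.5 - 459 = -27.5.

ΔP = -27.5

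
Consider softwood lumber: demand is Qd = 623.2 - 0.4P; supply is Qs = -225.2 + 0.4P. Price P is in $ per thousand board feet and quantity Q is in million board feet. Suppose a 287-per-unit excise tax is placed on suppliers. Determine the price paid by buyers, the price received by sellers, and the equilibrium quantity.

With a tax of 287 on suppliers, they supply based on the net price P_s = P_b - 287, so Qs = -340 + 0.4P_b.
Set Qd = Qs: 623.2 - 0.4P_b = -340 + 0.4P_b, so 963.2 = 0.8P_b and P_b = 1204.
Then P_s = 1204 - 287 = 917 and Q = 623.2 - 0.4(1204) = 141.6.

P_b = 1204, P_s = 917, Q = 141.6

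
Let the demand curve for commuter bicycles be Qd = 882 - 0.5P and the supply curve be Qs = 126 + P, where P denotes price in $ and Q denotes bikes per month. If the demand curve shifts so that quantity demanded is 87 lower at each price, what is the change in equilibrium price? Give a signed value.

ΔP = -58

At equilibrium Qd = Qs, so 882 - 0.5P = 126 + P; collecting terms, 756 = 1.5P and P* = 504.
From the demand curve, Q* = 882 - 0.5(504) = 630.
After the shift, demand is Qd = 795 - 0.5P.
Re-solving, 1.5P = 669 gives P = 446 and Q = 572.
ΔP = 446 - 504 = -58.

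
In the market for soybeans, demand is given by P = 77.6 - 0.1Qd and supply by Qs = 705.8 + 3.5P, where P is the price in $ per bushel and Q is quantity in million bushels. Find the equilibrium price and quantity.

In direct form, Qd = 776 - 10P.
The market clears where 776 - 10P = 705.8 + 3.5P. Rearranging, 13.5P = 70.2, hence P* = 5.2.
From the demand curve, Q* = 776 - 10(5.2) = 724.

P* = 5.2, Q* = 724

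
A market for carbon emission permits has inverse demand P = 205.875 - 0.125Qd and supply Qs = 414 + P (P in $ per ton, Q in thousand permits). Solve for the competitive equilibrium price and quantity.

P* = 137, Q* = 551

Inverting to quantity form: Qd = 1647 - 8P.
The market clears where 1647 - 8P = 414 + P. Rearranging, 9P = 1233, hence P* = 137.
From the demand curve, Q* = 1647 - 8(137) = 551.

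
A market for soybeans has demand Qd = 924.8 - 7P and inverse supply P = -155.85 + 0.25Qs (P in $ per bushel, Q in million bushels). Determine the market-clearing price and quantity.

P* = 27.4, Q* = 733

Inverting to quantity form: Qs = 623.4 + 4P.
At equilibrium Qd = Qs, so 924.8 - 7P = 623.4 + 4P; collecting terms, 301.4 = 11P and P* = 27.4.
Plugging P* into demand: Q* = 924.8 - 7(27.4) = 733.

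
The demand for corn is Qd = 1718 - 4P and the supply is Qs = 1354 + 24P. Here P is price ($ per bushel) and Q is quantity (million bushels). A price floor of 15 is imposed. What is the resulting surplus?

Surplus = 56

With P fixed at 15, quantity demanded is 1658 and quantity supplied is 1714.
Surplus = Qs - Qd = 1714 - 1658 = 56.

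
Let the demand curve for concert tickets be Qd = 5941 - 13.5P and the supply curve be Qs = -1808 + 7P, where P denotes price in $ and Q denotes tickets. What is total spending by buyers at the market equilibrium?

The market clears where 5941 - 13.5P = -1808 + 7P. Rearranging, 20.5P = 7749, hence P* = 378.
Plugging P* into demand: Q* = 5941 - 13.5(378) = 838.
Total spending by buyers = P* × Q* = 378 × 838 = 316764.

Total spending by buyers = 316764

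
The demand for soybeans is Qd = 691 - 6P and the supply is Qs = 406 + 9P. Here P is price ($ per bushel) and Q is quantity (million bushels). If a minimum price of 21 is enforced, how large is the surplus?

Surplus = 30

At P = 21: Qd = 565 and Qs = 595.
Surplus = Qs - Qd = 595 - 565 = 30.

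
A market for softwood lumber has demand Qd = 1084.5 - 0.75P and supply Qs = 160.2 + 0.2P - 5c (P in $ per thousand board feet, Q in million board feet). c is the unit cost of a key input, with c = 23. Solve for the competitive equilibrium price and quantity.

With c = 23, supply is Qs = 45.2 + 0.2P.
At equilibrium Qd = Qs, so 1084.5 - 0.75P = 45.2 + 0.2P; collecting terms, 1039.3 = 0.95P and P* = 1094.
Plugging P* into demand: Q* = 1084.5 - 0.75(1094) = 264.

P* = 1094, Q* = 264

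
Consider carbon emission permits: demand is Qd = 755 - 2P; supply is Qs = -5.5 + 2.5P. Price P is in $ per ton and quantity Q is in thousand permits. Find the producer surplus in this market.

Producer surplus = 34777.8

Set Qd = Qs: 755 - 2P = -5.5 + 2.5P, so 760.5 = 4.5P and P* = 169.
Substitute back: Q* = 755 - 2(169) = 417.
Supply choke price (Qs = 0): P = 2.2. Producer surplus = ½ × (169 - 2.2) × 417 = 34777.8.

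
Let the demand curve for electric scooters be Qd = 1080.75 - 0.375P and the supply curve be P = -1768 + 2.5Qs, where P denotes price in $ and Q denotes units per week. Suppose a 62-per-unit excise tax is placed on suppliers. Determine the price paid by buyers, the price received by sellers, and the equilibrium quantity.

P_b = 514, P_s = 452, Q = 888

Inverting to quantity form: Qs = 707.2 + 0.4P.
With a tax of 62 on suppliers, they supply based on the net price P_s = P_b - 62, so Qs = 682.4 + 0.4P_b.
Equate demand and the shifted supply: 1080.75 - 0.375P_b = 682.4 + 0.4P_b, giving 0.775P_b = 398.35, so P_b = 514.
So P_s = 452 and the quantity traded is Q = 1080.75 - 0.375(514) = 888.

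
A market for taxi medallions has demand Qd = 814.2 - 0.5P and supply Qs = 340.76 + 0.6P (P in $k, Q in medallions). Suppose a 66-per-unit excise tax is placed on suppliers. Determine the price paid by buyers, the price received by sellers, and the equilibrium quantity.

P_b = 466.4, P_s = 400.4, Q = 581

The tax drives a wedge P_b - P_s = 66. Substituting P_s = P_b - 66 into supply: Qs = 301.16 + 0.6P_b.
Equate demand and the shifted supply: 814.2 - 0.5P_b = 301.16 + 0.6P_b, giving 1.1P_b = 513.04, so P_b = 466.4.
Then P_s = 466.4 - 66 = 400.4 and Q = 814.2 - 0.5(466.4) = 581.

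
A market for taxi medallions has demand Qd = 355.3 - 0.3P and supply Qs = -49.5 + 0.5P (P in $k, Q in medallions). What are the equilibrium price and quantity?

Equating demand and supply, 355.3 - 0.3P = -49.5 + 0.5P gives 0.8P = 404.8, so P* = 506.
Then Q* = 355.3 - 0.3(506) = 203.5.

P* = 506, Q* = 203.5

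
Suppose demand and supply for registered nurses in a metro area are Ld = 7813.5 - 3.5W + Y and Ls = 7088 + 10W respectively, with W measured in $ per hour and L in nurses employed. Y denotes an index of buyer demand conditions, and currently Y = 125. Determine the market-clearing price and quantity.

W* = 63, L* = 7718

With Y = 125, demand is Ld = 7938.5 - 3.5W.
Equating demand and supply, 7938.5 - 3.5W = 7088 + 10W gives 13.5W = 850.5, so W* = 63.
Then L* = 7938.5 - 3.5(63) = 7718.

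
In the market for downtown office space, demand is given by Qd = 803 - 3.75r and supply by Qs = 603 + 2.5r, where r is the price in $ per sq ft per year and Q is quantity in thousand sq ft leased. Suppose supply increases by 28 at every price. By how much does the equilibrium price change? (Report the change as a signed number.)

Equating demand and supply, 803 - 3.75r = 603 + 2.5r gives 6.25r = 200, so r* = 32.
Then Q* = 803 - 3.75(32) = 683.
After the shift, supply is Qs = 631 + 2.5r.
Re-solving, 6.25r = 172 gives r = 27.52 and Q = 699.8.
Δr = 27.52 - 32 = -4.48.

Δr = -4.48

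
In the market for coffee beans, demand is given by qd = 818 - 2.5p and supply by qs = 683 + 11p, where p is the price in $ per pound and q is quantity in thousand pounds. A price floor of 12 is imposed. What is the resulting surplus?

At p = 12: qd = 788 and qs = 815.
Surplus = qs - qd = 815 - 788 = 27.

Surplus = 27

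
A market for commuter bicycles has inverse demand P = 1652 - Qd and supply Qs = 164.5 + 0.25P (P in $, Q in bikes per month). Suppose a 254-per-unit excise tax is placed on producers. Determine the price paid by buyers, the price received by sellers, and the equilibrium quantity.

P_b = 1240.8, P_s = 986.8, Q = 411.2

Rewriting in direct form: Qd = 1652 - P.
The tax drives a wedge P_b - P_s = 254. Substituting P_s = P_b - 254 into supply: Qs = 101 + 0.25P_b.
Equate demand and the shifted supply: 1652 - P_b = 101 + 0.25P_b, giving 1.25P_b = 1551, so P_b = 1240.8.
Then P_s = 1240.8 - 254 = 986.8 and Q = 1652 - 1240.8 = 411.2.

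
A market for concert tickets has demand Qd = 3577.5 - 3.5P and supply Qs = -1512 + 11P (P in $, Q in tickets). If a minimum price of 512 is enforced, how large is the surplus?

Surplus = 2334.5

With P fixed at 512, quantity demanded is 1785.5 and quantity supplied is 4120.
Surplus = Qs - Qd = 4120 - 1785.5 = 2334.5.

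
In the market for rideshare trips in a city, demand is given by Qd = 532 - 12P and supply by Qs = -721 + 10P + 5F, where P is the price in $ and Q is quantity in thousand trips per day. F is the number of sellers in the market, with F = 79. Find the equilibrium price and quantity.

With F = 79, supply is Qs = -326 + 10P.
Set Qd = Qs: 532 - 12P = -326 + 10P, so 858 = 22P and P* = 39.
Plugging P* into demand: Q* = 532 - 12(39) = 64.

P* = 39, Q* = 64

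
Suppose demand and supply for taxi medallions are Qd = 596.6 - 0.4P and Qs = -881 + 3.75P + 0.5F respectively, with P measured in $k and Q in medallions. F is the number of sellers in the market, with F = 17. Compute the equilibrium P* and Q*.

With F = 17, supply is Qs = -872.5 + 3.75P.
Equating demand and supply, 596.6 - 0.4P = -872.5 + 3.75P gives 4.15P = 1469.1, so P* = 354.
Then Q* = 596.6 - 0.4(354) = 455.

P* = 354, Q* = 455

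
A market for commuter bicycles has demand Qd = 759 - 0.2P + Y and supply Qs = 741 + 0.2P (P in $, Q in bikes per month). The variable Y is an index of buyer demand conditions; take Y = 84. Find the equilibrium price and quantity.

P* = 255, Q* = 792

With Y = 84, demand is Qd = 843 - 0.2P.
Equating demand and supply, 843 - 0.2P = 741 + 0.2P gives 0.4P = 102, so P* = 255.
Plugging P* into demand: Q* = 843 - 0.2(255) = 792.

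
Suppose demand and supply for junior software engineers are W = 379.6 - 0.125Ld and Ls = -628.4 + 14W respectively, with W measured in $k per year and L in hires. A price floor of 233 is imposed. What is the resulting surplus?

Solving each curve for L: Ld = 3036.8 - 8W.
Evaluating both curves at the floor price 233 gives Ld = 1172.8, Ls = 2633.6.
Surplus = Ls - Ld = 2633.6 - 1172.8 = 1460.8.

Surplus = 1460.8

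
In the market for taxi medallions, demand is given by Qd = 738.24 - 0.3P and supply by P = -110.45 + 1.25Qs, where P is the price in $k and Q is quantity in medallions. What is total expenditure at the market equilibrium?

Total expenditure = 331438.8

Inverting to quantity form: Qs = 88.36 + 0.8P.
Equating demand and supply, 738.24 - 0.3P = 88.36 + 0.8P gives 1.1P = 649.88, so P* = 590.8.
Then Q* = 738.24 - 0.3(590.8) = 561.
Total expenditure = P* × Q* = 590.8 × 561 = 331438.8.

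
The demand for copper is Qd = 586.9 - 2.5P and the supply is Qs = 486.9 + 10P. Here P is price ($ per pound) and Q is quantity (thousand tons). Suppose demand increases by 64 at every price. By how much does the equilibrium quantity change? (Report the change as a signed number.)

ΔQ = 51.2

At equilibrium Qd = Qs, so 586.9 - 2.5P = 486.9 + 10P; collecting terms, 100 = 12.5P and P* = 8.
From the demand curve, Q* = 586.9 - 2.5(8) = 566.9.
After the shift, demand is Qd = 650.9 - 2.5P.
The new intersection has 164 = 12.5P, i.e. P = 13.12, Q = 618.1.
ΔQ = 618.1 - 566.9 = 51.2.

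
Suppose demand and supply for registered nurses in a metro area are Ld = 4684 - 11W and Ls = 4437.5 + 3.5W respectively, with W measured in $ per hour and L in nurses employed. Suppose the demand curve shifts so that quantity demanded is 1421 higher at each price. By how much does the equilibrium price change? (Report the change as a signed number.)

ΔW = 98

At equilibrium Ld = Ls, so 4684 - 11W = 4437.5 + 3.5W; collecting terms, 246.5 = 14.5W and W* = 17.
From the demand curve, L* = 4684 - 11(17) = 4497.
After the shift, demand is Ld = 6105 - 11W.
Re-solving, 14.5W = 1667.5 gives W = 115 and L = 4840.
ΔW = 115 - 17 = 98.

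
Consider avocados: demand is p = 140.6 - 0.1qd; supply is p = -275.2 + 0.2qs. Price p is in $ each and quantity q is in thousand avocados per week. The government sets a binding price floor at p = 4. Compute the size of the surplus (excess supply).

Surplus = 30

Inverting to quantity form: qd = 1406 - 10p and qs = 1376 + 5p.
At p = 4: qd = 1366 and qs = 1396.
Surplus = qs - qd = 1396 - 1366 = 30.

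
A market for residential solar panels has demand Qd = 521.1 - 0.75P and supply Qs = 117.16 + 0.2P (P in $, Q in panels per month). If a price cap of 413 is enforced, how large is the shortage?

With P fixed at 413, quantity demanded is 211.35 and quantity supplied is 199.76.
Shortage = Qd - Qs = 211.35 - 199.76 = 11.59.

Shortage = 11.59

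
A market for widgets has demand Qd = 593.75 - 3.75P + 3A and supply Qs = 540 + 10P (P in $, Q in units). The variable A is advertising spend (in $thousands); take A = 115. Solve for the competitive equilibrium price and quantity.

With A = 115, demand is Qd = 938.75 - 3.75P.
The market clears where 938.75 - 3.75P = 540 + 10P. Rearranging, 13.75P = 398.75, hence P* = 29.
Then Q* = 938.75 - 3.75(29) = 830.

P* = 29, Q* = 830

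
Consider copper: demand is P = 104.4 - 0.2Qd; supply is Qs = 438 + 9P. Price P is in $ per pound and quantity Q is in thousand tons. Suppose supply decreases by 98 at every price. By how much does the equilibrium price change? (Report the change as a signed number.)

ΔP = 7

Inverting to quantity form: Qd = 522 - 5P.
Set Qd = Qs: 522 - 5P = 438 + 9P, so 84 = 14P and P* = 6.
Then Q* = 522 - 5(6) = 492.
After the shift, supply is Qs = 340 + 9P.
New equilibrium: 182 = 14P, so P = 13 and Q = 457.
ΔP = 13 - 6 = 7.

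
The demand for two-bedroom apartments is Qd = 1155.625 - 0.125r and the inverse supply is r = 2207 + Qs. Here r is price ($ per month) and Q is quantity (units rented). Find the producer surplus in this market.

Solving each curve for Q: Qs = -2207 + r.
Set Qd = Qs: 1155.625 - 0.125r = -2207 + r, so 3362.625 = 1.125r and r* = 2989.
Then Q* = 1155.625 - 0.125(2989) = 782.
Supply choke price (Qs = 0): r = 2207. Producer surplus = ½ × (2989 - 2207) × 782 = 305762.

Producer surplus = 305762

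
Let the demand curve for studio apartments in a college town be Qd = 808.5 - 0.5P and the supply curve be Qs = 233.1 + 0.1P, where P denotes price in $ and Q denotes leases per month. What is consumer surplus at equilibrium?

Consumer surplus = 108241

The market clears where 808.5 - 0.5P = 233.1 + 0.1P. Rearranging, 0.6P = 575.4, hence P* = 959.
Plugging P* into demand: Q* = 808.5 - 0.5(959) = 329.
Demand choke price (Qd = 0): P = 808.5/0.5 = 1617. Consumer surplus = ½ × (1617 - 959) × 329 = 108241.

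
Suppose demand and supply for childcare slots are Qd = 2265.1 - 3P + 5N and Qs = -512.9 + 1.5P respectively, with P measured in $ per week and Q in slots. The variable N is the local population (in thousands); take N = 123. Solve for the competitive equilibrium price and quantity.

P* = 754, Q* = 618.1

With N = 123, demand is Qd = 2880.1 - 3P.
Equating demand and supply, 2880.1 - 3P = -512.9 + 1.5P gives 4.5P = 3393, so P* = 754.
Then Q* = 2880.1 - 3(754) = 618.1.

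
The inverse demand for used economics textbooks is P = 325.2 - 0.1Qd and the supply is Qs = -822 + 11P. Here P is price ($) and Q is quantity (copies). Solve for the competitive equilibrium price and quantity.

P* = 194, Q* = 1312

Solving each curve for Q: Qd = 3252 - 10P.
Set Qd = Qs: 3252 - 10P = -822 + 11P, so 4074 = 21P and P* = 194.
From the demand curve, Q* = 3252 - 10(194) = 1312.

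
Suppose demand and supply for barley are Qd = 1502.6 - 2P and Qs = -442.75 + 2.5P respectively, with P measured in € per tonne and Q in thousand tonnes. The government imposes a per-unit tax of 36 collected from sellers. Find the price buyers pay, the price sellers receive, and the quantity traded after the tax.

The tax drives a wedge P_b - P_s = 36. Substituting P_s = P_b - 36 into supply: Qs = -532.75 + 2.5P_b.
Set Qd = Qs: 1502.6 - 2P_b = -532.75 + 2.5P_b, so 2035.35 = 4.5P_b and P_b = 452.3.
Then P_s = 452.3 - 36 = 416.3 and Q = 1502.6 - 2(452.3) = 598.

P_b = 452.3, P_s = 416.3, Q = 598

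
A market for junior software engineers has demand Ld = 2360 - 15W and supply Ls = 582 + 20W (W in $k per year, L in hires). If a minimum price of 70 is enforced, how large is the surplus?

Surplus = 672

At W = 70: Ld = 1310 and Ls = 1982.
Surplus = Ls - Ld = 1982 - 1310 = 672.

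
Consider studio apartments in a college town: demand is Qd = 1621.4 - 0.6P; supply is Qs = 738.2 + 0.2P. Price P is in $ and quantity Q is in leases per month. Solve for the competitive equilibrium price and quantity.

Set Qd = Qs: 1621.4 - 0.6P = 738.2 + 0.2P, so 883.2 = 0.8P and P* = 1104.
Plugging P* into demand: Q* = 1621.4 - 0.6(1104) = 959.

P* = 1104, Q* = 959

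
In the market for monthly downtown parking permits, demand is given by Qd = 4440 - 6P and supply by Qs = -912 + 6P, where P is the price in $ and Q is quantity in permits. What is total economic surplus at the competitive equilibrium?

Total surplus = 518616

At equilibrium Qd = Qs, so 4440 - 6P = -912 + 6P; collecting terms, 5352 = 12P and P* = 446.
Substitute back: Q* = 4440 - 6(446) = 1764.
Demand choke price = 740; supply choke price = 152. CS = ½(740 - 446)(1764) = 259308; PS = ½(446 - 152)(1764) = 259308. Total surplus = 518616.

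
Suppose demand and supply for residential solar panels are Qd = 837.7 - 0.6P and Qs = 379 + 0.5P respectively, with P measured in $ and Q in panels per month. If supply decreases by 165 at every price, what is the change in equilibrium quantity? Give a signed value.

Set Qd = Qs: 837.7 - 0.6P = 379 + 0.5P, so 458.7 = 1.1P and P* = 417.
Substitute back: Q* = 837.7 - 0.6(417) = 587.5.
After the shift, supply is Qs = 214 + 0.5P.
Re-solving, 1.1P = 623.7 gives P = 567 and Q = 497.5.
ΔQ = 497.5 - 587.5 = -90.

ΔQ = -90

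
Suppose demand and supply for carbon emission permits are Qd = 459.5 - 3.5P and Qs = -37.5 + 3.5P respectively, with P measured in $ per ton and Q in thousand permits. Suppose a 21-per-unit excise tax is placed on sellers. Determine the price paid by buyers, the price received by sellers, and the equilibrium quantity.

The tax drives a wedge P_b - P_s = 21. Substituting P_s = P_b - 21 into supply: Qs = -111 + 3.5P_b.
Market clearing requires 459.5 - 3.5P_b = -111 + 3.5P_b; hence 570.5 = 7P_b and P_b = 81.5.
Then P_s = 81.5 - 21 = 60.5 and Q = 459.5 - 3.5(81.5) = 174.25.

P_b = 81.5, P_s = 60.5, Q = 174.25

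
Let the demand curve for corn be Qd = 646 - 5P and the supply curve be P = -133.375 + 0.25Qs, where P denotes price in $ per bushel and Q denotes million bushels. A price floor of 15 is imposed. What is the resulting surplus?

Solving each curve for Q: Qs = 533.5 + 4P.
With P fixed at 15, quantity demanded is 571 and quantity supplied is 593.5.
Surplus = Qs - Qd = 593.5 - 571 = 22.5.

Surplus = 22.5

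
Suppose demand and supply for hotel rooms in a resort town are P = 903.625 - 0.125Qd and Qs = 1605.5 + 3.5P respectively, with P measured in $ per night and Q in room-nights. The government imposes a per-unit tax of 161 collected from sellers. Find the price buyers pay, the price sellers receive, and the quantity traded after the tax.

In direct form, Qd = 7229 - 8P.
The tax drives a wedge P_b - P_s = 161. Substituting P_s = P_b - 161 into supply: Qs = 1042 + 3.5P_b.
Set Qd = Qs: 7229 - 8P_b = 1042 + 3.5P_b, so 6187 = 11.5P_b and P_b = 538.
Then P_s = 538 - 161 = 377 and Q = 7229 - 8(538) = 2925.

P_b = 538, P_s = 377, Q = 2925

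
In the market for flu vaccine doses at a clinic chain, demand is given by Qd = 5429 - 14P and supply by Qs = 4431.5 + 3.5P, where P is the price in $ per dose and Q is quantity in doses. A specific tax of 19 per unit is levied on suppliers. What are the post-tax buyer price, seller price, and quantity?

The tax drives a wedge P_b - P_s = 19. Substituting P_s = P_b - 19 into supply: Qs = 4365 + 3.5P_b.
Equate demand and the shifted supply: 5429 - 14P_b = 4365 + 3.5P_b, giving 17.5P_b = 1064, so P_b = 60.8.
Then P_s = 60.8 - 19 = 41.8 and Q = 5429 - 14(60.8) = 4577.8.

P_b = 60.8, P_s = 41.8, Q = 4577.8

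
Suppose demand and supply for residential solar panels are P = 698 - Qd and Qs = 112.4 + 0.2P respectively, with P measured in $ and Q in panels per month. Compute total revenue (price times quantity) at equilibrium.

Total revenue = 102480

Rewriting in direct form: Qd = 698 - P.
The market clears where 698 - P = 112.4 + 0.2P. Rearranging, 1.2P = 585.6, hence P* = 488.
Plugging P* into demand: Q* = 698 - 488 = 210.
Total revenue = P* × Q* = 488 × 210 = 102480.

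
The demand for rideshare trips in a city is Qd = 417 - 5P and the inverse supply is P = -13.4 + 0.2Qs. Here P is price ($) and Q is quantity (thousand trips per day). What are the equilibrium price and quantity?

P* = 35, Q* = 242

In direct form, Qs = 67 + 5P.
Set Qd = Qs: 417 - 5P = 67 + 5P, so 350 = 10P and P* = 35.
From the demand curve, Q* = 417 - 5(35) = 242.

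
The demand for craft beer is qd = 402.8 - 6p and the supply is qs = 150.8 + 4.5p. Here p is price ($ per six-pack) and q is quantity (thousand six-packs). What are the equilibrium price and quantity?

The market clears where 402.8 - 6p = 150.8 + 4.5p. Rearranging, 10.5p = 252, hence p* = 24.
Substitute back: q* = 402.8 - 6(24) = 258.8.

p* = 24, q* = 258.8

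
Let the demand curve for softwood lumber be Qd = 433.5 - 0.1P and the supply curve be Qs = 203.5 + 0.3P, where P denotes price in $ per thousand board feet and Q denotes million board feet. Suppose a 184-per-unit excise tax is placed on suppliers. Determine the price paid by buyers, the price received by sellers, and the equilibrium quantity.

P_b = 713, P_s = 529, Q = 362.2

The tax drives a wedge P_b - P_s = 184. Substituting P_s = P_b - 184 into supply: Qs = 148.3 + 0.3P_b.
Market clearing requires 433.5 - 0.1P_b = 148.3 + 0.3P_b; hence 285.2 = 0.4P_b and P_b = 713.
So P_s = 529 and the quantity traded is Q = 433.5 - 0.1(713) = 362.2.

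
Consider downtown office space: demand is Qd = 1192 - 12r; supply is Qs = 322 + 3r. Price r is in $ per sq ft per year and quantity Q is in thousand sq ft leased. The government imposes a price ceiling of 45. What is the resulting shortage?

Shortage = 195

With r fixed at 45, quantity demanded is 652 and quantity supplied is 457.
Shortage = Qd - Qs = 652 - 457 = 195.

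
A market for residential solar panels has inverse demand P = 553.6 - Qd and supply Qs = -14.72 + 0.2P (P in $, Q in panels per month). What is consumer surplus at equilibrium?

Consumer surplus = 3200

In direct form, Qd = 553.6 - P.
Set Qd = Qs: 553.6 - P = -14.72 + 0.2P, so 568.32 = 1.2P and P* = 473.6.
Then Q* = 553.6 - 473.6 = 80.
Demand choke price (Qd = 0): P = 553.6. Consumer surplus = ½ × (553.6 - 473.6) × 80 = 3200.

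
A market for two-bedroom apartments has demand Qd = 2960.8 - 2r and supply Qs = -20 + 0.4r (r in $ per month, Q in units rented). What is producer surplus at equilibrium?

Producer surplus = 284172.8

Equating demand and supply, 2960.8 - 2r = -20 + 0.4r gives 2.4r = 2980.8, so r* = 1242.
Then Q* = 2960.8 - 2(1242) = 476.8.
Supply choke price (Qs = 0): r = 50. Producer surplus = ½ × (1242 - 50) × 476.8 = 284172.8.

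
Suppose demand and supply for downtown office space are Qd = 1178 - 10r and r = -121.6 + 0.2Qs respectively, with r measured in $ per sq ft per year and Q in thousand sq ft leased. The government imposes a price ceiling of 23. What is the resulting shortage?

In direct form, Qs = 608 + 5r.
With r fixed at 23, quantity demanded is 948 and quantity supplied is 723.
Shortage = Qd - Qs = 948 - 723 = 225.

Shortage = 225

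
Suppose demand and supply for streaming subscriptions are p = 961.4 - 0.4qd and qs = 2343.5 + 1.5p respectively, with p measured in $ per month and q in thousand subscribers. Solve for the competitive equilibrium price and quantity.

p* = 15, q* = 2366

Rewriting in direct form: qd = 2403.5 - 2.5p.
At equilibrium qd = qs, so 2403.5 - 2.5p = 2343.5 + 1.5p; collecting terms, 60 = 4p and p* = 15.
Substitute back: q* = 2403.5 - 2.5(15) = 2366.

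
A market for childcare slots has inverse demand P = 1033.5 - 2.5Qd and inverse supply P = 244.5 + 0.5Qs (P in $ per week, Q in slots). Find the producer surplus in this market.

Rewriting in direct form: Qd = 413.4 - 0.4P and Qs = -489 + 2P.
Set Qd = Qs: 413.4 - 0.4P = -489 + 2P, so 902.4 = 2.4P and P* = 376.
Substitute back: Q* = 413.4 - 0.4(376) = 263.
Supply choke price (Qs = 0): P = 244.5. Producer surplus = ½ × (376 - 244.5) × 263 = 17292.25.

Producer surplus = 17292.25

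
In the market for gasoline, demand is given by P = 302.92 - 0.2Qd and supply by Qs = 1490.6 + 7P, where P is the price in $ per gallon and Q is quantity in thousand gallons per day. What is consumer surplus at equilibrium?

Consumer surplus = 226382.116

Rewriting in direct form: Qd = 1514.6 - 5P.
Set Qd = Qs: 1514.6 - 5P = 1490.6 + 7P, so 24 = 12P and P* = 2.
Then Q* = 1514.6 - 5(2) = 1504.6.
Demand choke price (Qd = 0): P = 1514.6/5 = 302.92. Consumer surplus = ½ × (302.92 - 2) × 1504.6 = 226382.116.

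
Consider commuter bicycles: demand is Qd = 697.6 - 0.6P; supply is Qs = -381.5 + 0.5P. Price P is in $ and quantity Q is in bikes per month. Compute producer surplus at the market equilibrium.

Set Qd = Qs: 697.6 - 0.6P = -381.5 + 0.5P, so 1079.1 = 1.1P and P* = 981.
Then Q* = 697.6 - 0.6(981) = 109.
Supply choke price (Qs = 0): P = 763. Producer surplus = ½ × (981 - 763) × 109 = 11881.

Producer surplus = 11881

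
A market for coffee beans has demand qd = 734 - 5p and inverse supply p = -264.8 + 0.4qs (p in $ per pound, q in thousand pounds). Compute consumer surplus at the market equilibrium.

Solving each curve for q: qs = 662 + 2.5p.
At equilibrium qd = qs, so 734 - 5p = 662 + 2.5p; collecting terms, 72 = 7.5p and p* = 9.6.
Substitute back: q* = 734 - 5(9.6) = 686.
Demand choke price (qd = 0): p = 734/5 = 146.8. Consumer surplus = ½ × (146.8 - 9.6) × 686 = 47059.6.

Consumer surplus = 47059.6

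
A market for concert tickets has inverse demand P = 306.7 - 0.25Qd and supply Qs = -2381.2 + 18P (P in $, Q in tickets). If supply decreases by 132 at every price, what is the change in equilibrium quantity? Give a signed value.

In direct form, Qd = 1226.8 - 4P.
Set Qd = Qs: 1226.8 - 4P = -2381.2 + 18P, so 3608 = 22P and P* = 164.
From the demand curve, Q* = 1226.8 - 4(164) = 570.8.
After the shift, supply is Qs = -2513.2 + 18P.
The new intersection has 3740 = 22P, i.e. P = 170, Q = 546.8.
ΔQ = 546.8 - 570.8 = -24.

ΔQ = -24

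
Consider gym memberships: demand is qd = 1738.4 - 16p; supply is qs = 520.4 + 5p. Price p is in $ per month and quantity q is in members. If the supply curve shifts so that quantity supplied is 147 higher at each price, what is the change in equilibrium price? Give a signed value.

Equating demand and supply, 1738.4 - 16p = 520.4 + 5p gives 21p = 1218, so p* = 58.
Substitute back: q* = 1738.4 - 16(58) = 810.4.
After the shift, supply is qs = 667.4 + 5p.
New equilibrium: 1071 = 21p, so p = 51 and q = 922.4.
Δp = 51 - 58 = -7.

Δp = -7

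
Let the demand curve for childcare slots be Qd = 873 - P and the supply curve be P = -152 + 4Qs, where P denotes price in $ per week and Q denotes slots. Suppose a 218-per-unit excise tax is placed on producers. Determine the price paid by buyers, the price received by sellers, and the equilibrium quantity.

P_b = 711.6, P_s = 493.6, Q = 161.4

In direct form, Qs = 38 + 0.25P.
The tax drives a wedge P_b - P_s = 218. Substituting P_s = P_b - 218 into supply: Qs = -16.5 + 0.25P_b.
Market clearing requires 873 - P_b = -16.5 + 0.25P_b; hence 889.5 = 1.25P_b and P_b = 711.6.
Then P_s = 711.6 - 218 = 493.6 and Q = 873 - 711.6 = 161.4.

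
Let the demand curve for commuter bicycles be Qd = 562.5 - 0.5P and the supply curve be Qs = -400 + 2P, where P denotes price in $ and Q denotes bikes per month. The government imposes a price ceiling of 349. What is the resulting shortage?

Evaluating both curves at the ceiling price 349 gives Qd = 388, Qs = 298.
Shortage = Qd - Qs = 388 - 298 = 90.

Shortage = 90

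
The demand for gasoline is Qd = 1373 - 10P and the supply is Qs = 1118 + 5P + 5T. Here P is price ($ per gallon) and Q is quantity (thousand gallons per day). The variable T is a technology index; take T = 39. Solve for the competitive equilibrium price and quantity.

P* = 4, Q* = 1333

With T = 39, supply is Qs = 1313 + 5P.
Equating demand and supply, 1373 - 10P = 1313 + 5P gives 15P = 60, so P* = 4.
From the demand curve, Q* = 1373 - 10(4) = 1333.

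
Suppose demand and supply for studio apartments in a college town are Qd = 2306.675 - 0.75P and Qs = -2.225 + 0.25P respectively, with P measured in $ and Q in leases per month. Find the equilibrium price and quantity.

P* = 2308.9, Q* = 575

Set Qd = Qs: 2306.675 - 0.75P = -2.225 + 0.25P, so 2308.9 = P and P* = 2308.9.
Substitute back: Q* = 2306.675 - 0.75(2308.9) = 575.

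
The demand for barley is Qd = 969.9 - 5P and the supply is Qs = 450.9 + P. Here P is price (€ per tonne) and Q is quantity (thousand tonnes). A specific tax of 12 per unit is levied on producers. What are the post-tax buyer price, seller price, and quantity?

The tax drives a wedge P_b - P_s = 12. Substituting P_s = P_b - 12 into supply: Qs = 438.9 + P_b.
Market clearing requires 969.9 - 5P_b = 438.9 + P_b; hence 531 = 6P_b and P_b = 88.5.
So P_s = 76.5 and the quantity traded is Q = 969.9 - 5(88.5) = 527.4.

P_b = 88.5, P_s = 76.5, Q = 527.4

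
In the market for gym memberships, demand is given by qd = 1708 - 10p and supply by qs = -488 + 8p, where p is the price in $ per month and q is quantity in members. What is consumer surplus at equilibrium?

Consumer surplus = 11907.2

At equilibrium qd = qs, so 1708 - 10p = -488 + 8p; collecting terms, 2196 = 18p and p* = 122.
From the demand curve, q* = 1708 - 10(122) = 488.
Demand choke price (qd = 0): p = 1708/10 = 170.8. Consumer surplus = ½ × (170.8 - 122) × 488 = 11907.2.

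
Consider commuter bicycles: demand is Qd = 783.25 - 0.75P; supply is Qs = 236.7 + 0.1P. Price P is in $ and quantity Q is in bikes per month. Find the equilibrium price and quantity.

P* = 643, Q* = 301

Set Qd = Qs: 783.25 - 0.75P = 236.7 + 0.1P, so 546.55 = 0.85P and P* = 643.
Plugging P* into demand: Q* = 783.25 - 0.75(643) = 301.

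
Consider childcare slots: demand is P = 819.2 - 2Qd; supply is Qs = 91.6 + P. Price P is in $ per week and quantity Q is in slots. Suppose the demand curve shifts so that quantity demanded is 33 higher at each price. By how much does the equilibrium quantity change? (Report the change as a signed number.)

Rewriting in direct form: Qd = 409.6 - 0.5P.
The market clears where 409.6 - 0.5P = 91.6 + P. Rearranging, 1.5P = 318, hence P* = 212.
Then Q* = 409.6 - 0.5(212) = 303.6.
After the shift, demand is Qd = 442.6 - 0.5P.
The new intersection has 351 = 1.5P, i.e. P = 234, Q = 325.6.
ΔQ = 325.6 - 303.6 = 22.

ΔQ = 22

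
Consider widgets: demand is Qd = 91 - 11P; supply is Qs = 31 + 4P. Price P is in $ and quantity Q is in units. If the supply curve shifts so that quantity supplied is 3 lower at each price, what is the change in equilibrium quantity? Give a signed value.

At equilibrium Qd = Qs, so 91 - 11P = 31 + 4P; collecting terms, 60 = 15P and P* = 4.
From the demand curve, Q* = 91 - 11(4) = 47.
After the shift, supply is Qs = 28 + 4P.
New equilibrium: 63 = 15P, so P = 4.2 and Q = 44.8.
ΔQ = 44.8 - 47 = -2.2.

ΔQ = -2.2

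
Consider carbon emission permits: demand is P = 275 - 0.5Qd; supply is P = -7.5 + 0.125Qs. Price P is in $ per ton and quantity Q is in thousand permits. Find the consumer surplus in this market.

Solving each curve for Q: Qd = 550 - 2P and Qs = 60 + 8P.
Set Qd = Qs: 550 - 2P = 60 + 8P, so 490 = 10P and P* = 49.
From the demand curve, Q* = 550 - 2(49) = 452.
Demand choke price (Qd = 0): P = 550/2 = 275. Consumer surplus = ½ × (275 - 49) × 452 = 51076.

Consumer surplus = 51076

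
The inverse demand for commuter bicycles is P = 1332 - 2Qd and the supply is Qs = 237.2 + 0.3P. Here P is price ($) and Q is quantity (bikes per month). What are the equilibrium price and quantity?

P* = 536, Q* = 398

Solving each curve for Q: Qd = 666 - 0.5P.
Set Qd = Qs: 666 - 0.5P = 237.2 + 0.3P, so 428.8 = 0.8P and P* = 536.
From the demand curve, Q* = 666 - 0.5(536) = 398.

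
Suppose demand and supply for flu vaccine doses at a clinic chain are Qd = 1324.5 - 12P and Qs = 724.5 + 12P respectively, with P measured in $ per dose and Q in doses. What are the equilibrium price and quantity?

Equating demand and supply, 1324.5 - 12P = 724.5 + 12P gives 24P = 600, so P* = 25.
Then Q* = 1324.5 - 12(25) = 1024.5.

P* = 25, Q* = 1024.5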